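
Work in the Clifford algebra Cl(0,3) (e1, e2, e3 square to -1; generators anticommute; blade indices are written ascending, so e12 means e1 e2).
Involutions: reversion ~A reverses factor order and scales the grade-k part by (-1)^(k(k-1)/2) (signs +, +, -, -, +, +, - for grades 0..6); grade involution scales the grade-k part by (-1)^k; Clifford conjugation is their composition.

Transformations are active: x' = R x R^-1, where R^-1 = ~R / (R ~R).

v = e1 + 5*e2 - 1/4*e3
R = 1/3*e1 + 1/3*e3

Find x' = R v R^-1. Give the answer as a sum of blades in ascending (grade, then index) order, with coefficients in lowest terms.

~R = 1/3*e1 + 1/3*e3, and R ~R = -2/9, so R^-1 = ~R / (-2/9).
R v = -1/4 + 5/3*e12 - 5/12*e13 - 5/3*e23
Answer: -1/4*e1 - 5*e2 + e3


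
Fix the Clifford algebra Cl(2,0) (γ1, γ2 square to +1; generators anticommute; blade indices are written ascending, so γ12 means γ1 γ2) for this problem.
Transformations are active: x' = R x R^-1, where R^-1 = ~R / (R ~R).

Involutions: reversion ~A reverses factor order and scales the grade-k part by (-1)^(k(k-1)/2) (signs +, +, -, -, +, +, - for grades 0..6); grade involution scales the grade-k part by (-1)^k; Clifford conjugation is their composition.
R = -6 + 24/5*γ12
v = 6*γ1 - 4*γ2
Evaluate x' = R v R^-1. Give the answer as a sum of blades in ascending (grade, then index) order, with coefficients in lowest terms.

~R = -6 - 24/5*γ12, and R ~R = 1476/25, so R^-1 = ~R / (1476/25).
R v = -276/5*γ1 - 24/5*γ2
Answer: 214/41*γ1 + 204/41*γ2


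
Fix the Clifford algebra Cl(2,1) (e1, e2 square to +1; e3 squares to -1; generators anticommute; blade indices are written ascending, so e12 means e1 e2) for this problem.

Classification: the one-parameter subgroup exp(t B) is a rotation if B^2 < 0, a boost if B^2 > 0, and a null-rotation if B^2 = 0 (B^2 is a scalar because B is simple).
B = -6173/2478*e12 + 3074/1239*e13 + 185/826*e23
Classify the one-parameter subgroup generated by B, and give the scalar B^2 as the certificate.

B^2 term by term: the squares give (-6173/2478)^2*(e12)^2 + (3074/1239)^2*(e13)^2 + (185/826)^2*(e23)^2 = 38105929/6140484*(-1) + 9449476/1535121*(+1) + 34225/682276*(+1) = 0 (each basis 2-blade squares to minus the product of its generators' squares); cross terms between blades sharing an index anticommute and cancel. So B^2 = 0.
Answer: null-rotation, certificate B^2 = 0. Check the certificate: B^2 = 0, and that sign is decisive whatever form B takes.


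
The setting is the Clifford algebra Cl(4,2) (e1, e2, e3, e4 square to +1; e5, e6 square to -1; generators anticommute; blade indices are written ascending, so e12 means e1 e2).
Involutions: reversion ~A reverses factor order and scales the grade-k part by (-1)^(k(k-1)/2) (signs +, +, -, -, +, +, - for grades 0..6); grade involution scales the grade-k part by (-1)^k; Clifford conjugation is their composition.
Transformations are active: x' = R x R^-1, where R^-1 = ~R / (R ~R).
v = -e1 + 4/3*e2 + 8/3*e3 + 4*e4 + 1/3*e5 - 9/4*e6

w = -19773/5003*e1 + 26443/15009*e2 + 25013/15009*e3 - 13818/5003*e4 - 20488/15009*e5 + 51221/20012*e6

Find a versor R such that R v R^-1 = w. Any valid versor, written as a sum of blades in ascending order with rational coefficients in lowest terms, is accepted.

Sketch: the shared square 2983/144 makes R = v + w = -24776/5003*e1 + 15485/5003*e2 + 21679/5003*e3 + 6194/5003*e4 - 15485/15009*e5 + 3097/10006*e6 the natural versor; its sandwich fixes that direction, negates (v - w)/2, and sends v to w.
Answer: -24776/5003*e1 + 15485/5003*e2 + 21679/5003*e3 + 6194/5003*e4 - 15485/15009*e5 + 3097/10006*e6


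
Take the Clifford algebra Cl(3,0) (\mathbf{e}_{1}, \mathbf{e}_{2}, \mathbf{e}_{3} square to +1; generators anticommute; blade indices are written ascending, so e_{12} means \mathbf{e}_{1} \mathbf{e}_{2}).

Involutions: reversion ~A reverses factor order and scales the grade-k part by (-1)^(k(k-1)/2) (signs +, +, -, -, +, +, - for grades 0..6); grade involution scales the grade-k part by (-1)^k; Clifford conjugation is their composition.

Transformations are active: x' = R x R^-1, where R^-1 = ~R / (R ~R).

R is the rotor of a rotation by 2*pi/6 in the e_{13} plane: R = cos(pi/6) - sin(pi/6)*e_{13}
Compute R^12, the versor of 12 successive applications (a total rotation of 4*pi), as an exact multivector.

Rotor phase runs at HALF the rotation angle; powers of one rotor simply add phase, so after 12 steps in e_{13} the phase is 12*pi/6 = 2 \pi and R^12 = cos(2 \pi) - sin(2 \pi)*e_{13}.
cos(2 \pi) = 1 and sin(2 \pi) = 0, so R^12 = 1. The total rotation 4*pi is 2 full turns, so every vector returns to itself, yet the rotor is +1, back on the identity sheet (an even number of 2*pi turns).
Answer: 1


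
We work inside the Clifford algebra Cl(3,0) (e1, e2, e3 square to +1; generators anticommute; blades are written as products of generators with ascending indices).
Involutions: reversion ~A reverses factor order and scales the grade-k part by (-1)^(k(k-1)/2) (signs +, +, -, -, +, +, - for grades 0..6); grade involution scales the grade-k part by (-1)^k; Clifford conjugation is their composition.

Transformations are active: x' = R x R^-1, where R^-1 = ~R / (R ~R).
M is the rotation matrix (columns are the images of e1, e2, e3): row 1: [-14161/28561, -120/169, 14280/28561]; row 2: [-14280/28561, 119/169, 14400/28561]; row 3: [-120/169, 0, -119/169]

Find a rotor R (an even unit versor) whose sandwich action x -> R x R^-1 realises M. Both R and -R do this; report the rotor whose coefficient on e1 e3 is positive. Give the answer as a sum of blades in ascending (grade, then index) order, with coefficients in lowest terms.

Method: write R = a + b12*e1 e2 + b13*e1 e3 + b23*e2 e3 with a^2 + b12^2 + b13^2 + b23^2 = 1 (so R^-1 = ~R). Expanding the columns R e_j ~R gives tr M = 4a^2 - 1 and, from the antisymmetric part, M21 - M12 = -4a*b12, M13 - M31 = 4a*b13, M32 - M23 = -4a*b23.
Here tr M = -14161/28561, so a^2 = (1 + tr M)/4 = 3600/28561 and a = ±60/169. Taking a = 60/169: M21 - M12 = 6000/28561, M13 - M31 = 34560/28561, M32 - M23 = -14400/28561, giving b12 = -25/169, b13 = 144/169, b23 = 60/169, i.e. R = 60/169 - 25/169*e1 e2 + 144/169*e1 e3 + 60/169*e2 e3.
Its e1 e3 coefficient is already positive.
Answer: 60/169 - 25/169*e1 e2 + 144/169*e1 e3 + 60/169*e2 e3. Key observation: the double cover Spin(3) -> SO(3) sends R and -R to the same matrix (trace -14161/28561 here), so the stated sign of the e1 e3 coefficient is what selects one sheet.


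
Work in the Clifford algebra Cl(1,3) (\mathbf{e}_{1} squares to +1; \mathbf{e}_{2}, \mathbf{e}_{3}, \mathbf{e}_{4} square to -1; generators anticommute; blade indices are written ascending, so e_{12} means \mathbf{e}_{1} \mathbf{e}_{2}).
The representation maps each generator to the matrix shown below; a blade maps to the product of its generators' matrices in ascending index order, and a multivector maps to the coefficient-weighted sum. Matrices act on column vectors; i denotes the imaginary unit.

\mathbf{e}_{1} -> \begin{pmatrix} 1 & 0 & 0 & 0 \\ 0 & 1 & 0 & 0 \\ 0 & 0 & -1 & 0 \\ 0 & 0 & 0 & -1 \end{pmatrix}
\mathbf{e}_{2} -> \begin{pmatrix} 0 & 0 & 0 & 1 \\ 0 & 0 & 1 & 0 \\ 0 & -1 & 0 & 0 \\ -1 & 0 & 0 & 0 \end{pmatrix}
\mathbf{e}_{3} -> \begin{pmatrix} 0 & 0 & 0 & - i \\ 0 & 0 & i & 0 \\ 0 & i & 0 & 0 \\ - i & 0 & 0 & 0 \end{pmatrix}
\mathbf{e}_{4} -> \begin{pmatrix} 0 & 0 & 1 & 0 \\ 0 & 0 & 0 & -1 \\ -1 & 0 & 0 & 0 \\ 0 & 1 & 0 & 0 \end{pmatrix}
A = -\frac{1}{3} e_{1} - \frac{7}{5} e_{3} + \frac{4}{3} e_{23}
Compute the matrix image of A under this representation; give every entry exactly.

Bivector images (products of the table entries): rho(e_{23}) = rho(\mathbf{e}_{2})rho(\mathbf{e}_{3}) = \begin{pmatrix} - i & 0 & 0 & 0 \\ 0 & i & 0 & 0 \\ 0 & 0 & - i & 0 \\ 0 & 0 & 0 & i \end{pmatrix}.
M = (-\frac{1}{3})*rho(e_{1}) + (-\frac{7}{5})*rho(e_{3}) + (\frac{4}{3})*rho(e_{23}), summed entrywise:
Answer: \begin{pmatrix} - \frac{1}{3} - \frac{4 i}{3} & 0 & 0 & \frac{7 i}{5} \\ 0 & - \frac{1}{3} + \frac{4 i}{3} & - \frac{7 i}{5} & 0 \\ 0 & - \frac{7 i}{5} & \frac{1}{3} - \frac{4 i}{3} & 0 \\ \frac{7 i}{5} & 0 & 0 & \frac{1}{3} + \frac{4 i}{3} \end{pmatrix}


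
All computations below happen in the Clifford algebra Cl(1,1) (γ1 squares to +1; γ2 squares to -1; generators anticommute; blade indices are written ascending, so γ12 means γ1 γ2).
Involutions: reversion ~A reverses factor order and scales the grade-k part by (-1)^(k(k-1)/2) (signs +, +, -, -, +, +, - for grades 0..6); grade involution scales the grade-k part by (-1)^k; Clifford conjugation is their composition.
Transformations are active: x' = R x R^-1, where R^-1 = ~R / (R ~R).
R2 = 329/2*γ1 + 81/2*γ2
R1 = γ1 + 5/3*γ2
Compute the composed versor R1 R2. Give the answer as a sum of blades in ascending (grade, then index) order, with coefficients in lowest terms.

Distribute over the terms of R1 (each basis-blade product reordered to ascending indices, repeated generators contracted through their squares):
(γ1) R2 = 329/2 + 81/2*γ12
(5/3*γ2) R2 = -135/2 - 1645/6*γ12
Summing the partial products and collecting blades:
Answer: 97 - 701/3*γ12


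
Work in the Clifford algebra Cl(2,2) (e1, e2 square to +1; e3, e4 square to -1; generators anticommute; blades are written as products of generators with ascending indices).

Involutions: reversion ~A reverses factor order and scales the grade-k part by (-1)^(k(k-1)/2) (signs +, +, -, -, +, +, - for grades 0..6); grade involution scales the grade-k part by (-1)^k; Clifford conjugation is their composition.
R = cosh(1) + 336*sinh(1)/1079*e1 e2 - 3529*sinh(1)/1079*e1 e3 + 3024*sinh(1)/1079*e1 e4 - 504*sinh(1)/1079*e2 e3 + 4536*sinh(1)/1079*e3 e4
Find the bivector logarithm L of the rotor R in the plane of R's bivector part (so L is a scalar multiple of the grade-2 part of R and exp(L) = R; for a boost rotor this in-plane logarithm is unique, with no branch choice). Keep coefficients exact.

The scalar part of R is cosh(1), so cosh pins the rapidity up to sign — the sign comes from the bivector part; dividing that part by sinh of the rapidity yields the plane, and the in-plane L = rapidity * plane is unique because the two sign choices cancel.
Concretely: cosh(rapidity) = cosh(1) gives rapidity = ±1, and since rapidity/sinh(rapidity) is even the sign is immaterial: L = (rapidity/sinh(rapidity)) * <R>_2 = (1/sinh(1)) * <R>_2.
Answer: 336/1079*e1 e2 - 3529/1079*e1 e3 + 3024/1079*e1 e4 - 504/1079*e2 e3 + 4536/1079*e3 e4


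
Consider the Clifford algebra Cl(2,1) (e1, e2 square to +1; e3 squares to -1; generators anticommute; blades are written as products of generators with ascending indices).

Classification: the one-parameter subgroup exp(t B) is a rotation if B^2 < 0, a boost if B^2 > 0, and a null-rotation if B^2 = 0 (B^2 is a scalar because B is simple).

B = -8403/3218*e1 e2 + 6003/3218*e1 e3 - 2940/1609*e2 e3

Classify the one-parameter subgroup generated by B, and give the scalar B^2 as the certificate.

B^2 term by term: the squares give (-8403/3218)^2*(e1 e2)^2 + (6003/3218)^2*(e1 e3)^2 + (-2940/1609)^2*(e2 e3)^2 = 70610409/10355524*(-1) + 36036009/10355524*(+1) + 8643600/2588881*(+1) = 0 (each basis 2-blade squares to minus the product of its generators' squares); cross terms between blades sharing an index anticommute and cancel. So B^2 = 0.
Answer: null-rotation, certificate B^2 = 0. No conjugation can change B^2 = 0; the sign gives the class.


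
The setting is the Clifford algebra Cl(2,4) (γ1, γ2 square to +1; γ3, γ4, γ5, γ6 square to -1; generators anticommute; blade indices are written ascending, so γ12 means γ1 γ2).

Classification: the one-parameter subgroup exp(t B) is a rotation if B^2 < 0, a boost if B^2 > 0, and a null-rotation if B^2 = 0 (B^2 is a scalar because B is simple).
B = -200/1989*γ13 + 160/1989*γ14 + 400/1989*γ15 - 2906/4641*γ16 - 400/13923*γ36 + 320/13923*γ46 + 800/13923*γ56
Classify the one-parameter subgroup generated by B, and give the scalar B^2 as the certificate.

B^2 term by term: the squares give (-200/1989)^2*(γ13)^2 + (160/1989)^2*(γ14)^2 + (400/1989)^2*(γ15)^2 + (-2906/4641)^2*(γ16)^2 + (-400/13923)^2*(γ36)^2 + (320/13923)^2*(γ46)^2 + (800/13923)^2*(γ56)^2 = 40000/3956121*(+1) + 25600/3956121*(+1) + 160000/3956121*(+1) + 8444836/21538881*(+1) + 160000/193849929*(-1) + 102400/193849929*(-1) + 640000/193849929*(-1) = 4/9 (each basis 2-blade squares to minus the product of its generators' squares); cross terms between blades sharing an index anticommute and cancel; the commuting (index-disjoint) pairs give grade-4 terms 2*c*c'*(blade product), which cancel blade by blade — γ1346: -128000/27692847 + 128000/27692847 = 0; γ1356: -320000/27692847 + 320000/27692847 = 0; γ1456: 256000/27692847 - 256000/27692847 = 0 — confirming B is simple. So B^2 = 4/9.
Answer: boost, certificate B^2 = 4/9. The class reads off the invariant scalar 4/9 directly.


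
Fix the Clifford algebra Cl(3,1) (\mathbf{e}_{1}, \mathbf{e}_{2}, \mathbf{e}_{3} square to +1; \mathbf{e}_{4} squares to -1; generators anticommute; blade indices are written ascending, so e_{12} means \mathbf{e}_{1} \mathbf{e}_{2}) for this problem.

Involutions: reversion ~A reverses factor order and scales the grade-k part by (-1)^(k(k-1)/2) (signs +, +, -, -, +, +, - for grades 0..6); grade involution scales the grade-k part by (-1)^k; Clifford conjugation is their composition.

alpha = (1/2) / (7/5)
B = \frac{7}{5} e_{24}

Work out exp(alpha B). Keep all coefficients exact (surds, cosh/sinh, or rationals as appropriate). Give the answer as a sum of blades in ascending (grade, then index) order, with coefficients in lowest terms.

B^2 = (\frac{7}{5})^2*(e_{24})^2 = \frac{49}{25}*(+1) = \frac{49}{25} (a basis 2-blade squares to minus the product of its generators' squares).
B^2 = \frac{49}{25} — a positive square means the series sums to a boost: l = \frac{7}{5}, alpha*l = \frac{1}{2}, so exp(alpha B) = cosh(\frac{1}{2}) + (sinh(\frac{1}{2})/(\frac{7}{5}))*B = \cosh{\left(\frac{1}{2} \right)} + (\frac{5 \sinh{\left(\frac{1}{2} \right)}}{7})*B.
Answer: \cosh{\left(\frac{1}{2} \right)} + \sinh{\left(\frac{1}{2} \right)} e_{24}


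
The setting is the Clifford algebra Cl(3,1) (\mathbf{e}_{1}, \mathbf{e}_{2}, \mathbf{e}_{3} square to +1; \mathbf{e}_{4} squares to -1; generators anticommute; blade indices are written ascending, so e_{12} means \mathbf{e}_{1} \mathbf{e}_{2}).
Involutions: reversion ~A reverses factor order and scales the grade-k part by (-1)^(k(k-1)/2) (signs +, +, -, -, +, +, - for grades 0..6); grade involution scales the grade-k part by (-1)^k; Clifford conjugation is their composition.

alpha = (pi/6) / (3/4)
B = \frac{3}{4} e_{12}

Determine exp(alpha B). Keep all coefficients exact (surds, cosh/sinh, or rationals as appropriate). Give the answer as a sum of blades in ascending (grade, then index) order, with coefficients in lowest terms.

B^2 = (\frac{3}{4})^2*(e_{12})^2 = \frac{9}{16}*(-1) = -\frac{9}{16} (a basis 2-blade squares to minus the product of its generators' squares).
B^2 = -\frac{9}{16} — since the square is negative, the closed form is circular: l = \frac{3}{4}, alpha*l = \frac{\pi}{6}, so exp(alpha B) = cos(\frac{\pi}{6}) + (sin(\frac{\pi}{6})/(\frac{3}{4}))*B = \frac{\sqrt{3}}{2} + (\frac{2}{3})*B.
Answer: \frac{\sqrt{3}}{2} + \frac{1}{2} e_{12}


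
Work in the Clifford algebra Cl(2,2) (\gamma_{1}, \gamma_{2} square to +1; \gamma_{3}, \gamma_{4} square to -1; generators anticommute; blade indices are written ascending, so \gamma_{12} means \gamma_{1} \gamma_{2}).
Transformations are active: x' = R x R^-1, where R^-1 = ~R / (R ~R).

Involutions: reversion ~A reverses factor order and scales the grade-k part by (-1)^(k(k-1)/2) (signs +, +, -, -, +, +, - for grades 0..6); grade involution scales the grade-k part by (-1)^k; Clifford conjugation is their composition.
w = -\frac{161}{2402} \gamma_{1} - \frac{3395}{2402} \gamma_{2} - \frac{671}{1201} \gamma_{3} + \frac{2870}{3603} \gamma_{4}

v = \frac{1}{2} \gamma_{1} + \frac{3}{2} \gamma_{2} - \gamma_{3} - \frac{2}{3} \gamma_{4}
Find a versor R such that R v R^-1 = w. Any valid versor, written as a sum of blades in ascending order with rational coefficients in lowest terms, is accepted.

Sketch: the shared square \frac{19}{18} makes R = v + w = \frac{520}{1201} \gamma_{1} + \frac{104}{1201} \gamma_{2} - \frac{1872}{1201} \gamma_{3} + \frac{156}{1201} \gamma_{4} the natural versor; its sandwich fixes that direction, negates (v - w)/2, and sends v to w.
Answer: \frac{520}{1201} \gamma_{1} + \frac{104}{1201} \gamma_{2} - \frac{1872}{1201} \gamma_{3} + \frac{156}{1201} \gamma_{4}


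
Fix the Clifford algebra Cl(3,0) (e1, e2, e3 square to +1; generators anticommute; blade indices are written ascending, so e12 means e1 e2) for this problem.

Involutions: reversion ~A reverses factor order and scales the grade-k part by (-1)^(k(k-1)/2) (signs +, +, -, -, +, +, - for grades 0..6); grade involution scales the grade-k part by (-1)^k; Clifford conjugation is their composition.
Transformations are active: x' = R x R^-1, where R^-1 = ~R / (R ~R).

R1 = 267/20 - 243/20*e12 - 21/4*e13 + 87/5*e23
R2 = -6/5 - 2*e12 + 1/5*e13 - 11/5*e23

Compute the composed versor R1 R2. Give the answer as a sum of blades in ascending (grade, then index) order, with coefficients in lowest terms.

Distribute over the terms of R1 (each basis-blade product reordered to ascending indices, repeated generators contracted through their squares):
(267/20) R2 = -801/50 - 267/10*e12 + 267/100*e13 - 2937/100*e23
(-243/20*e12) R2 = -243/10 + 729/50*e12 + 2673/100*e13 + 243/100*e23
(-21/4*e13) R2 = 21/20 - 231/20*e12 + 63/10*e13 + 21/2*e23
(87/5*e23) R2 = 957/25 + 87/25*e12 + 174/5*e13 - 522/25*e23
Summing the partial products and collecting blades:
Answer: -99/100 - 2019/100*e12 + 141/2*e13 - 933/25*e23


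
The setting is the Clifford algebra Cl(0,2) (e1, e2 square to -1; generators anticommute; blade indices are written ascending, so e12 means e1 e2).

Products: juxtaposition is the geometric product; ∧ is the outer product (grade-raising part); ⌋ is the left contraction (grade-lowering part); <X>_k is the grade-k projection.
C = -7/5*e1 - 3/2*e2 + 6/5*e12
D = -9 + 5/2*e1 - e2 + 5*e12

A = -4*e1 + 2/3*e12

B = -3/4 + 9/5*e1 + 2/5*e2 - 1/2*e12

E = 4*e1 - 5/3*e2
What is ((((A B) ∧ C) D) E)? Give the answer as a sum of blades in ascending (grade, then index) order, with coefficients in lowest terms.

step 1: 113/15 + 41/15*e1 - 4/5*e2 - 21/10*e12
step 2: -791/75*e1 - 113/10*e2 + 191/50*e12
step 3: -121/30 + 1056/25*e1 + 9839/60*e2 + 53/12*e12
step 4: 93911/900 - 1579/180*e1 + 439/18*e2 - 2179/3*e12
Answer: 93911/900 - 1579/180*e1 + 439/18*e2 - 2179/3*e12


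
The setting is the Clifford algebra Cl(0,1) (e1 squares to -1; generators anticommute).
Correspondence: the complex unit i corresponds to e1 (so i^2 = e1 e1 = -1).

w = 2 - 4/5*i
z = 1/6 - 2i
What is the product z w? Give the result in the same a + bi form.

In blades: z = 1/6 - 2*e1, w = 2 - 4/5*e1.
Distribute z over w term by term (generator squares from the signature, products reordered to ascending indices): (1/6)*w = 1/3 - 2/15*e1; (-2*e1)*w = -8/5 - 4*e1.
Sum: -19/15 - 62/15*e1; translating back through the correspondence:
Answer: -19/15 - 62/15*i


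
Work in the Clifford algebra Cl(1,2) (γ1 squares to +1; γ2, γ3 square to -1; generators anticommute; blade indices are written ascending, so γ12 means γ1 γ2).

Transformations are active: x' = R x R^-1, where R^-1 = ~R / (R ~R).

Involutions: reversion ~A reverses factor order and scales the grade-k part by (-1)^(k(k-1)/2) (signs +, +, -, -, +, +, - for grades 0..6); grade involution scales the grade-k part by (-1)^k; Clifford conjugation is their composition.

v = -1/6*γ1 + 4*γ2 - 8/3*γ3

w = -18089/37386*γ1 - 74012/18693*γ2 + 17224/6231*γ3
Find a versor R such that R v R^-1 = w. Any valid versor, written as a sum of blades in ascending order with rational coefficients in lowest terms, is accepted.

The midline construction: v and w both square to -277/12, so reflecting in their sum -12160/18693*γ1 + 760/18693*γ2 + 608/6231*γ3 exchanges them.
Answer: -12160/18693*γ1 + 760/18693*γ2 + 608/6231*γ3


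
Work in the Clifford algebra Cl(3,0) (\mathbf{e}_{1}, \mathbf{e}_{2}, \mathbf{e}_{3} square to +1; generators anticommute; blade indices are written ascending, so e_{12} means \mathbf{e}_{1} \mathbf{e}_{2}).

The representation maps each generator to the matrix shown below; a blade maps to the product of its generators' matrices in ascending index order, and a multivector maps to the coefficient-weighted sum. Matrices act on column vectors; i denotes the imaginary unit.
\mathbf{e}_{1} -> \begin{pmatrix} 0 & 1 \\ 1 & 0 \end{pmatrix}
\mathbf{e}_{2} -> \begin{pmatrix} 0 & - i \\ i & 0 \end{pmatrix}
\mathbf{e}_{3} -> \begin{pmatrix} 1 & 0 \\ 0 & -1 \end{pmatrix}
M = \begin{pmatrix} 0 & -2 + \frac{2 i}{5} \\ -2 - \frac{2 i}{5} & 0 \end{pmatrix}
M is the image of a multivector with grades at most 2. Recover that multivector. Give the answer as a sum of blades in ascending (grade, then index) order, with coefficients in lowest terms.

Method: 1, rho(e_{1}), rho(e_{2}), rho(e_{3}) form a trace-orthogonal basis of the 2x2 complex matrices (tr(X Y) = 2 if X = Y, else 0), so M = m0*1 + m1*rho(e_{1}) + m2*rho(e_{2}) + m3*rho(e_{3}) with m0 = tr(M)/2 = 0, m1 = tr(M rho(e_{1}))/2 = -2, m2 = tr(M rho(e_{2}))/2 = - \frac{2}{5}, m3 = tr(M rho(e_{3}))/2 = 0.
Multiplying table entries, the bivector images are rho(e_{12}) = i*rho(e_{3}), rho(e_{13}) = -i*rho(e_{2}), rho(e_{23}) = i*rho(e_{1}); with real blade coefficients the real parts of m0..m3 are the coefficients of 1, e_{1}, e_{2}, e_{3} and the imaginary parts give the bivectors (e_{23}: Im m1, e_{13}: -Im m2, e_{12}: Im m3).
Answer: -2 e_{1} - \frac{2}{5} e_{2}


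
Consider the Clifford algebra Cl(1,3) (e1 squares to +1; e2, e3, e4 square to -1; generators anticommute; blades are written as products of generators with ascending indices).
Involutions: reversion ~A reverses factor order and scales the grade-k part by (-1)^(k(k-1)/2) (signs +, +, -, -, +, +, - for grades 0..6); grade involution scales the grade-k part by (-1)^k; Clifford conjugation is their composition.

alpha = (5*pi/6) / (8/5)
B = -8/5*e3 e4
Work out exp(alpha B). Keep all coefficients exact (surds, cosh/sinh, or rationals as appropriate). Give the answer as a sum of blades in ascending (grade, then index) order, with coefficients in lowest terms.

B^2 = (-8/5)^2*(e3 e4)^2 = 64/25*(-1) = -64/25 (a basis 2-blade squares to minus the product of its generators' squares).
B^2 = -64/25 — a negative square means the series sums to a rotation: l = 8/5, alpha*l = 5*pi/6, so exp(alpha B) = cos(5*pi/6) + (sin(5*pi/6)/(8/5))*B = -sqrt(3)/2 + (5/16)*B.
Answer: -sqrt(3)/2 - 1/2*e3 e4


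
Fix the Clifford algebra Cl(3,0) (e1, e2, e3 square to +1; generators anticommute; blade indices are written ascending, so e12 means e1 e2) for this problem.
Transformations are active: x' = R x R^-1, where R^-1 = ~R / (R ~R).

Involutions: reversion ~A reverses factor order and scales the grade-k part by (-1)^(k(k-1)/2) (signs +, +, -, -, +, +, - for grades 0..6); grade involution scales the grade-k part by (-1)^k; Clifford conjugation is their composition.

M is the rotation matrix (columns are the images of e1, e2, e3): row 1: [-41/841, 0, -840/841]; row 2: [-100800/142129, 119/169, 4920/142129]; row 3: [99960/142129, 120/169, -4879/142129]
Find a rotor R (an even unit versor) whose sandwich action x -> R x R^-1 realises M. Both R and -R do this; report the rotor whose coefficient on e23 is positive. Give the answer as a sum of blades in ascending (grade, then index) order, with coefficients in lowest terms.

Method: write R = a + b12*e12 + b13*e13 + b23*e23 with a^2 + b12^2 + b13^2 + b23^2 = 1 (so R^-1 = ~R). Expanding the columns R e_j ~R gives tr M = 4a^2 - 1 and, from the antisymmetric part, M21 - M12 = -4a*b12, M13 - M31 = 4a*b13, M32 - M23 = -4a*b23.
Here tr M = 88271/142129, so a^2 = (1 + tr M)/4 = 57600/142129 and a = ±240/377. Taking a = 240/377: M21 - M12 = -100800/142129, M13 - M31 = -241920/142129, M32 - M23 = 96000/142129, giving b12 = 105/377, b13 = -252/377, b23 = -100/377, i.e. R = 240/377 + 105/377*e12 - 252/377*e13 - 100/377*e23.
Its e23 coefficient is negative, so report the other preimage -R.
Answer: -240/377 - 105/377*e12 + 252/377*e13 + 100/377*e23. Note: both R and -R realise this M (trace 88271/142129); the covering map identifies them, and the e23-coefficient sign is the tie-breaker.


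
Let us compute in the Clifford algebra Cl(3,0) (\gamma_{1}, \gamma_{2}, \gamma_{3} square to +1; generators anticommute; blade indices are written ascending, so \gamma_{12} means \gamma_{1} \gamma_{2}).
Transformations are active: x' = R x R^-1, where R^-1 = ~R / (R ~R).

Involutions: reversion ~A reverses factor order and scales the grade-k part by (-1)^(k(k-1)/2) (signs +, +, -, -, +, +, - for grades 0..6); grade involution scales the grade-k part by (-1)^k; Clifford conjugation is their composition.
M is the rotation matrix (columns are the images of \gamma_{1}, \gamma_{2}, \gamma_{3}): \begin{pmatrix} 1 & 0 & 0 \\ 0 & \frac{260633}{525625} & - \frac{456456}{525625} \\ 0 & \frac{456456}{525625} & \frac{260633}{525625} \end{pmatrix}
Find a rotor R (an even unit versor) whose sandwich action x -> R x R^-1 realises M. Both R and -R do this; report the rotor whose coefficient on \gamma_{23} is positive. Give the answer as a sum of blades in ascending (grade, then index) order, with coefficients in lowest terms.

Method: write R = a + b12*\gamma_{12} + b13*\gamma_{13} + b23*\gamma_{23} with a^2 + b12^2 + b13^2 + b23^2 = 1 (so R^-1 = ~R). Expanding the columns R e_j ~R gives tr M = 4a^2 - 1 and, from the antisymmetric part, M21 - M12 = -4a*b12, M13 - M31 = 4a*b13, M32 - M23 = -4a*b23.
Here tr M = \frac{1046891}{525625}, so a^2 = (1 + tr M)/4 = \frac{393129}{525625} and a = ±\frac{627}{725}. Taking a = \frac{627}{725}: M21 - M12 = 0, M13 - M31 = 0, M32 - M23 = \frac{912912}{525625}, giving b12 = 0, b13 = 0, b23 = -\frac{364}{725}, i.e. R = \frac{627}{725} - \frac{364}{725} \gamma_{23}.
Its \gamma_{23} coefficient is negative, so report the other preimage -R.
Answer: -\frac{627}{725} + \frac{364}{725} \gamma_{23}. Sheet selection: the two-to-one cover makes ±R indistinguishable at the matrix level (trace \frac{1046891}{525625}), so uniqueness comes from the required sign on \gamma_{23}.


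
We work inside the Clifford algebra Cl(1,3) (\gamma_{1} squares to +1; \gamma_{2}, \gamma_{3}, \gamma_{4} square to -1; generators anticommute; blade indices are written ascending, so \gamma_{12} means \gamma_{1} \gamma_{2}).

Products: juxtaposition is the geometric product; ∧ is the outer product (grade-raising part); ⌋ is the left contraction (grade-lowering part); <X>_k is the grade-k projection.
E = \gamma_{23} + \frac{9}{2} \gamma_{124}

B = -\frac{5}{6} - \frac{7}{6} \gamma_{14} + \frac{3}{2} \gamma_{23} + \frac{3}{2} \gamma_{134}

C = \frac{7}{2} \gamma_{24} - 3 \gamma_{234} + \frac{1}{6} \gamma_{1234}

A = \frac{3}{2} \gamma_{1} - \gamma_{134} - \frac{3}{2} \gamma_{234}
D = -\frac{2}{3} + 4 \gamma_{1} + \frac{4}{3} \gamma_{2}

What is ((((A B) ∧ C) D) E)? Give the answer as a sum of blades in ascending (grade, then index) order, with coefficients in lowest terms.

step 1: \frac{3}{2} - \frac{5}{4} \gamma_{1} - \frac{7}{6} \gamma_{3} + \frac{1}{2} \gamma_{4} - \frac{9}{4} \gamma_{12} + \frac{9}{4} \gamma_{34} + 4 \gamma_{123} - \frac{3}{2} \gamma_{124} + \frac{5}{6} \gamma_{134} + \frac{5}{4} \gamma_{234}
step 2: \frac{21}{4} \gamma_{24} - \frac{35}{8} \gamma_{124} - \frac{5}{12} \gamma_{234} + 4 \gamma_{1234}
step 3: 7 \gamma_{4} - \frac{35}{6} \gamma_{14} - 21 \gamma_{24} + \frac{5}{9} \gamma_{34} + \frac{287}{12} \gamma_{124} - \frac{16}{3} \gamma_{134} - \frac{283}{18} \gamma_{234} - \gamma_{1234}
step 4: -\frac{861}{8} + \frac{189}{2} \gamma_{1} + \frac{105}{4} \gamma_{2} + \frac{9}{2} \gamma_{3} + \frac{283}{18} \gamma_{4} - \frac{63}{2} \gamma_{12} + \frac{283}{4} \gamma_{13} + \gamma_{14} + 24 \gamma_{23} + \frac{5}{9} \gamma_{24} + 21 \gamma_{34} - \frac{5}{2} \gamma_{123} - \frac{16}{3} \gamma_{124} - \frac{287}{12} \gamma_{134} + 7 \gamma_{234} - \frac{35}{6} \gamma_{1234}
Answer: -\frac{861}{8} + \frac{189}{2} \gamma_{1} + \frac{105}{4} \gamma_{2} + \frac{9}{2} \gamma_{3} + \frac{283}{18} \gamma_{4} - \frac{63}{2} \gamma_{12} + \frac{283}{4} \gamma_{13} + \gamma_{14} + 24 \gamma_{23} + \frac{5}{9} \gamma_{24} + 21 \gamma_{34} - \frac{5}{2} \gamma_{123} - \frac{16}{3} \gamma_{124} - \frac{287}{12} \gamma_{134} + 7 \gamma_{234} - \frac{35}{6} \gamma_{1234}


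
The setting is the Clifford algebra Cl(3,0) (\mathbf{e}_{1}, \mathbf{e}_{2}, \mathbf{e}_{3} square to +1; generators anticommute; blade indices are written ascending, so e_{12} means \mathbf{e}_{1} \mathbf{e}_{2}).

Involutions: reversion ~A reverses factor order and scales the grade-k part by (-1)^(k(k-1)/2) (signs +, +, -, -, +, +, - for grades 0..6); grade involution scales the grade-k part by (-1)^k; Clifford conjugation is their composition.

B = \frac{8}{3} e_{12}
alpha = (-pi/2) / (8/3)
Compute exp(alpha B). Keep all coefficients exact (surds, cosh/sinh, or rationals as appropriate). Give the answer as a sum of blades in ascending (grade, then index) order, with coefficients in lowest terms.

B^2 = (\frac{8}{3})^2*(e_{12})^2 = \frac{64}{9}*(-1) = -\frac{64}{9} (a basis 2-blade squares to minus the product of its generators' squares).
B^2 = -\frac{64}{9} — B^2 < 0, so the exponential closes trigonometrically: l = \frac{8}{3}, alpha*l = - \frac{\pi}{2}, so exp(alpha B) = cos(- \frac{\pi}{2}) + (sin(- \frac{\pi}{2})/(\frac{8}{3}))*B = 0 + (- \frac{3}{8})*B.
Answer: -e_{12}


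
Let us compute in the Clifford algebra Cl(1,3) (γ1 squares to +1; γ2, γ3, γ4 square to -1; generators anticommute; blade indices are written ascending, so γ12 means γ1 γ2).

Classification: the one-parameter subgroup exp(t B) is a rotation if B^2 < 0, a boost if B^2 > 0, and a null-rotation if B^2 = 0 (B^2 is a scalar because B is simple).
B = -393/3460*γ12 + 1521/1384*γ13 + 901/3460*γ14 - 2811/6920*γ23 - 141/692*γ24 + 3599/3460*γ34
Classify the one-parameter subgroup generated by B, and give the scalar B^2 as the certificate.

B^2 term by term: the squares give (-393/3460)^2*(γ12)^2 + (1521/1384)^2*(γ13)^2 + (901/3460)^2*(γ14)^2 + (-2811/6920)^2*(γ23)^2 + (-141/692)^2*(γ24)^2 + (3599/3460)^2*(γ34)^2 = 154449/11971600*(+1) + 2313441/1915456*(+1) + 811801/11971600*(+1) + 7901721/47886400*(-1) + 19881/478864*(-1) + 12952801/11971600*(-1) = 0 (each basis 2-blade squares to minus the product of its generators' squares); cross terms between blades sharing an index anticommute and cancel; the commuting (index-disjoint) pairs give grade-4 terms 2*c*c'*(blade product), which cancel blade by blade — γ1234: -1414407/5985800 + 214461/478864 - 2532711/11971600 = 0 — confirming B is simple. So B^2 = 0.
Answer: null-rotation, certificate B^2 = 0. Note: conjugating B changes its blade decomposition but never the scalar B^2 = 0, whose sign settles the classification.


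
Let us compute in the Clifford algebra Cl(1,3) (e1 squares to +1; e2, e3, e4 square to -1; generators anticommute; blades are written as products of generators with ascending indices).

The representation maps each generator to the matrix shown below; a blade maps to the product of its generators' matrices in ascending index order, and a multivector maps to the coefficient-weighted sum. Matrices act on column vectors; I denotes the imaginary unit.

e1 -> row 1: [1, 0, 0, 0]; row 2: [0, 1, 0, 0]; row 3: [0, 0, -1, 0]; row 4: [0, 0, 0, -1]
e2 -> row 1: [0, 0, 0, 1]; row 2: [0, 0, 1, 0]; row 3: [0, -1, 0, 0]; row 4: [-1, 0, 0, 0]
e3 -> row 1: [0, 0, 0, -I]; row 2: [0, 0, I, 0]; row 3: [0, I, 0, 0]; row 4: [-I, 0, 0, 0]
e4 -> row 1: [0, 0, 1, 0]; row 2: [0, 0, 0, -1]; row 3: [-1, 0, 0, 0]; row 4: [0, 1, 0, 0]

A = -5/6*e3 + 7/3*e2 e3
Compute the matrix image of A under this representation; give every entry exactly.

Bivector images (products of the table entries): rho(e2 e3) = rho(e2)rho(e3) = row 1: [-I, 0, 0, 0]; row 2: [0, I, 0, 0]; row 3: [0, 0, -I, 0]; row 4: [0, 0, 0, I].
M = (-5/6)*rho(e3) + (7/3)*rho(e2 e3), summed entrywise:
Answer: row 1: [-7*I/3, 0, 0, 5*I/6]; row 2: [0, 7*I/3, -5*I/6, 0]; row 3: [0, -5*I/6, -7*I/3, 0]; row 4: [5*I/6, 0, 0, 7*I/3]


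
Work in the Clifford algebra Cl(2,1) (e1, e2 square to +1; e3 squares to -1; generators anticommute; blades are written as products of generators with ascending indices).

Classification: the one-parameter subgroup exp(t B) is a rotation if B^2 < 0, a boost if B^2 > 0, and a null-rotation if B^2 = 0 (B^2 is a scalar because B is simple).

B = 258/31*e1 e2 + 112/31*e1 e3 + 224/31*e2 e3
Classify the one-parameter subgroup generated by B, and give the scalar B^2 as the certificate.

B^2 term by term: the squares give (258/31)^2*(e1 e2)^2 + (112/31)^2*(e1 e3)^2 + (224/31)^2*(e2 e3)^2 = 66564/961*(-1) + 12544/961*(+1) + 50176/961*(+1) = -4 (each basis 2-blade squares to minus the product of its generators' squares); cross terms between blades sharing an index anticommute and cancel. So B^2 = -4.
Answer: rotation, certificate B^2 = -4. Why this suffices: the scalar -4 survives any versor conjugation, so its sign alone determines the class however B is presented.


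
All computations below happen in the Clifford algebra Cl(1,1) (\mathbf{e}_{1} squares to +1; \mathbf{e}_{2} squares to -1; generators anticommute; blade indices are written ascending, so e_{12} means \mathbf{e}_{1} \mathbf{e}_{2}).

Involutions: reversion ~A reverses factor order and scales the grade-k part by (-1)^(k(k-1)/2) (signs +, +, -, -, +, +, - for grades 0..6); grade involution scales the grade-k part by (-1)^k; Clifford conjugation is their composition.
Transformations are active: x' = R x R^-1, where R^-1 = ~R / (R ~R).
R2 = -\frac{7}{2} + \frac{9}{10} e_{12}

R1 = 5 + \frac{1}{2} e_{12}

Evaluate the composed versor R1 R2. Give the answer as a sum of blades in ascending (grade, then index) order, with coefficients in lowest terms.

Distribute over the terms of R1 (each basis-blade product reordered to ascending indices, repeated generators contracted through their squares):
(5) R2 = -\frac{35}{2} + \frac{9}{2} e_{12}
(\frac{1}{2} e_{12}) R2 = \frac{9}{20} - \frac{7}{4} e_{12}
Summing the partial products and collecting blades:
Answer: -\frac{341}{20} + \frac{11}{4} e_{12}


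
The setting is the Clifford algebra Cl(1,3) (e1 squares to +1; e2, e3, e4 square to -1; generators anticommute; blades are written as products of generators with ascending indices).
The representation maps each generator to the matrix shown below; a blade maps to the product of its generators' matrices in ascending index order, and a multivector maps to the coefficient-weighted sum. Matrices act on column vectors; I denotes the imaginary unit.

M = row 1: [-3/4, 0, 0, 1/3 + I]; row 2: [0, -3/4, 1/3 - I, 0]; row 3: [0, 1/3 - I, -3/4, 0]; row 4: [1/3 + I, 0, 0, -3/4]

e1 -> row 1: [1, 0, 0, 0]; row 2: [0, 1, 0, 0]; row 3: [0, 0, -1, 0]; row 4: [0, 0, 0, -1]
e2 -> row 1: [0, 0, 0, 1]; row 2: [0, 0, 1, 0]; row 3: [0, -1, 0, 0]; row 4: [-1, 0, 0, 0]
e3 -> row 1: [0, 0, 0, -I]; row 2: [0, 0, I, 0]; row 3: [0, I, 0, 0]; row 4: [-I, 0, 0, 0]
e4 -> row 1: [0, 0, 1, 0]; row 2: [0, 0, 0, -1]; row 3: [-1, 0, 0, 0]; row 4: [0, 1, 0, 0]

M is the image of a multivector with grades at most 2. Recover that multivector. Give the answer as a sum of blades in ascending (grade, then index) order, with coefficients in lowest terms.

Method: the blade images are trace-orthogonal — tr(rho(e_A) rho(e_B)^-1) = 4 if A = B and 0 otherwise — and rho(e_A)^-1 = (e_A)^2 * rho(e_A) with (e_A)^2 = +1 or -1, so the coefficient of e_A in the preimage is (e_A)^2 * tr(M rho(e_A))/4.
Nonzero projections over blades of grade <= 2: 1: (1)^2 = +1, tr(M 1) = -3, coefficient -3/4; e3: (e3)^2 = -1, tr(M rho(e3)) = 4, coefficient -1; e1 e2: (e1 e2)^2 = +1, tr(M rho(e1 e2)) = 4/3, coefficient 1/3. Every other blade of grade <= 2 projects to 0.
Answer: -3/4 - e3 + 1/3*e1 e2


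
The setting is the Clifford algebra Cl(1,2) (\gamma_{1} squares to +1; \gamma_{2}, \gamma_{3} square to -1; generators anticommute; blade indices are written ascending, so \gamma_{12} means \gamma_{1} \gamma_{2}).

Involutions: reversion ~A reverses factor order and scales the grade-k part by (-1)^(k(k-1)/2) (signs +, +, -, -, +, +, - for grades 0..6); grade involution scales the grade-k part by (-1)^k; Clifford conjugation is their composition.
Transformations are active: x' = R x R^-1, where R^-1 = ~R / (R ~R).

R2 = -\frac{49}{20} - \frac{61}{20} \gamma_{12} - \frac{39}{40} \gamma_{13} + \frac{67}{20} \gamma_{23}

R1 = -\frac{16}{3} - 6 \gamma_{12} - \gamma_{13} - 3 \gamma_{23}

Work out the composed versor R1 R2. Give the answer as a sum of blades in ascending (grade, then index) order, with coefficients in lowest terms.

Distribute over the terms of R1 (each basis-blade product reordered to ascending indices, repeated generators contracted through their squares):
(-\frac{16}{3}) R2 = \frac{196}{15} + \frac{244}{15} \gamma_{12} + \frac{26}{5} \gamma_{13} - \frac{268}{15} \gamma_{23}
(-6 \gamma_{12}) R2 = \frac{183}{10} + \frac{147}{10} \gamma_{12} + \frac{201}{10} \gamma_{13} - \frac{117}{20} \gamma_{23}
(-\gamma_{13}) R2 = \frac{39}{40} - \frac{67}{20} \gamma_{12} + \frac{49}{20} \gamma_{13} + \frac{61}{20} \gamma_{23}
(-3 \gamma_{23}) R2 = \frac{201}{20} - \frac{117}{40} \gamma_{12} + \frac{183}{20} \gamma_{13} + \frac{147}{20} \gamma_{23}
Summing the partial products and collecting blades:
Answer: \frac{5087}{120} + \frac{2963}{120} \gamma_{12} + \frac{369}{10} \gamma_{13} - \frac{799}{60} \gamma_{23}


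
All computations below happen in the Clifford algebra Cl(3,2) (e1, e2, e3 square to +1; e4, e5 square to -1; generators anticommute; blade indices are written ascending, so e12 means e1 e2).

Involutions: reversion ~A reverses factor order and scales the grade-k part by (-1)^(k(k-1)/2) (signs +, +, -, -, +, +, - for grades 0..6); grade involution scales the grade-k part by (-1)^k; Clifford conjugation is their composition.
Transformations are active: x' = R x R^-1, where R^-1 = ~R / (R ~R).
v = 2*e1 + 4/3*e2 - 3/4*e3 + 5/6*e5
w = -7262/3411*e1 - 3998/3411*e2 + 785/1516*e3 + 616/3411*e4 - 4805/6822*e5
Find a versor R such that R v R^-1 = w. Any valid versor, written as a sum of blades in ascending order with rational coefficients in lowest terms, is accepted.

Here q(v) = q(w) = 271/48; the classical choice R = v + w = -440/3411*e1 + 550/3411*e2 - 88/379*e3 + 616/3411*e4 + 440/3411*e5 then realises v -> w under the sandwich.
Answer: -440/3411*e1 + 550/3411*e2 - 88/379*e3 + 616/3411*e4 + 440/3411*e5


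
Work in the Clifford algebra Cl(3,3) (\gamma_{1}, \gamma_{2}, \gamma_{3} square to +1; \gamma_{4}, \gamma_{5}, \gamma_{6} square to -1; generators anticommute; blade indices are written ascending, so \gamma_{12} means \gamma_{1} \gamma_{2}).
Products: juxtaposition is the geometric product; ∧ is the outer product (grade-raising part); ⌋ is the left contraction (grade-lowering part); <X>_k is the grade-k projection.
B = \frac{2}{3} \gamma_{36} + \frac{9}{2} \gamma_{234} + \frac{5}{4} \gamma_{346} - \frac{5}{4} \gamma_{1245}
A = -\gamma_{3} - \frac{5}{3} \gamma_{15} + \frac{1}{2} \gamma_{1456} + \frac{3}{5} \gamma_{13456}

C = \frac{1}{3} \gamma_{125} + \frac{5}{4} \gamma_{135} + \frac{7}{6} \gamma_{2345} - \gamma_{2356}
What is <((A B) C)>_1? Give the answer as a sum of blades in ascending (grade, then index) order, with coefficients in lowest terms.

step 1: -\frac{2}{3} \gamma_{6} - \frac{3}{4} \gamma_{15} + \frac{79}{12} \gamma_{24} + \frac{5}{8} \gamma_{26} - \frac{5}{4} \gamma_{46} - \frac{5}{8} \gamma_{135} + \frac{2}{5} \gamma_{145} + \frac{3}{4} \gamma_{236} + \frac{27}{10} \gamma_{1256} + \frac{1}{3} \gamma_{1345} + \frac{10}{9} \gamma_{1356} + \frac{35}{4} \gamma_{12345} - \frac{9}{4} \gamma_{12356} - \frac{25}{12} \gamma_{13456}
step 2: -\frac{25}{32} + \frac{299}{24} \gamma_{1} + \frac{1}{4} \gamma_{2} + \frac{15}{16} \gamma_{3} + \frac{5}{12} \gamma_{4} + \frac{3}{4} \gamma_{5} - \frac{103}{45} \gamma_{6} - \frac{13}{18} \gamma_{12} + \frac{27}{10} \gamma_{13} + \frac{5}{24} \gamma_{23} - \frac{2657}{240} \gamma_{24} - \frac{45}{16} \gamma_{26} + \frac{29}{12} \gamma_{34} - \frac{299}{36} \gamma_{35} + \frac{3}{4} \gamma_{36} + \frac{125}{48} \gamma_{46} - \frac{7}{15} \gamma_{123} + \frac{45}{16} \gamma_{124} - \frac{65}{36} \gamma_{126} - \frac{79}{36} \gamma_{145} - \frac{49}{8} \gamma_{146} + \frac{5}{24} \gamma_{156} - \frac{1}{9} \gamma_{234} + \frac{2}{3} \gamma_{235} - \frac{649}{216} \gamma_{236} - \frac{7}{8} \gamma_{456} - \frac{7}{8} \gamma_{1234} - \frac{3}{4} \gamma_{1236} - \frac{44}{27} \gamma_{1246} - \frac{103}{144} \gamma_{1256} + \frac{63}{20} \gamma_{1346} + \frac{13}{12} \gamma_{1356} + \frac{5}{4} \gamma_{2345} - \frac{25}{36} \gamma_{2346} + \frac{35}{24} \gamma_{2356} - \frac{281}{48} \gamma_{3456} - \frac{395}{48} \gamma_{12345} + \frac{2}{5} \gamma_{12346} + \frac{25}{32} \gamma_{12356} + \frac{5}{12} \gamma_{12456} + \frac{25}{16} \gamma_{13456} - \frac{7}{9} \gamma_{23456}
step 3: \frac{299}{24} \gamma_{1} + \frac{1}{4} \gamma_{2} + \frac{15}{16} \gamma_{3} + \frac{5}{12} \gamma_{4} + \frac{3}{4} \gamma_{5} - \frac{103}{45} \gamma_{6}
Answer: \frac{299}{24} \gamma_{1} + \frac{1}{4} \gamma_{2} + \frac{15}{16} \gamma_{3} + \frac{5}{12} \gamma_{4} + \frac{3}{4} \gamma_{5} - \frac{103}{45} \gamma_{6}
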